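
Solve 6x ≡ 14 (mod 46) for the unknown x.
x ≡ 10 (mod 23)

gcd(6, 46) = 2, which divides 14, so solutions exist.
Divide through by 2: 3x ≡ 7 (mod 23).
Find 3^(-1) mod 23 by the extended Euclidean algorithm:
23 = 7 × 3 + 2  ⟹  2 = (1)·23 + (-7)·3
3 = 1 × 2 + 1  ⟹  1 = (-1)·23 + (8)·3
So (8)·3 ≡ 1 (mod 23), i.e. 3^(-1) ≡ 8 (mod 23).
x ≡ 8 × 7 = 56 ≡ 10 (mod 23).
Check: 6 × 10 = 60 ≡ 14 (mod 46).
x ≡ 10 (mod 23), giving 2 solutions mod 46.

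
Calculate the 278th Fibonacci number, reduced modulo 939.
878

Matrix identity: Q^n = [[F_(n+1), F_n], [F_n, F_(n-1)]] with Q = [[1,1],[1,0]].
n = 278 = 100010110₂. Square-and-multiply, entries mod 939:
Q^1 = [[1,1],[1,0]]
Q^2 = (Q^1)² = [[2,1],[1,1]]
Q^4 = (Q^2)² = [[5,3],[3,2]]
Q^8 = (Q^4)² = [[34,21],[21,13]]
Q^17 = (Q^8)²·Q = [[706,658],[658,48]]
Q^34 = (Q^17)² = [[851,340],[340,511]]
Q^69 = (Q^34)²·Q = [[488,335],[335,153]]
Q^139 = (Q^69)²·Q = [[765,122],[122,643]]
Q^278 = (Q^139)² = [[88,878],[878,149]]
F_278 mod 939 = Q^278[0][1] = 878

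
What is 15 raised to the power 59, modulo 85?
60

Repeated squaring. Binary of 59 = 111011.
15^1 ≡ 15 (mod 85); 15^2 ≡ 55 (mod 85); 15^4 ≡ 50 (mod 85); 15^8 ≡ 35 (mod 85); 15^16 ≡ 35 (mod 85); 15^32 ≡ 35 (mod 85)
15^59 = 15^1 × 15^2 × 15^8 × 15^16 × 15^32 ≡ 60 (mod 85)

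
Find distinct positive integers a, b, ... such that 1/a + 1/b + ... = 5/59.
1/12 + 1/708

Greedy algorithm:
5/59: ceiling(59/5) = 12, use 1/12
1/708: ceiling(708/1) = 708, use 1/708
Result: 5/59 = 1/12 + 1/708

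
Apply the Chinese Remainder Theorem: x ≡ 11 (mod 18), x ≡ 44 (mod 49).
191

Using Chinese Remainder Theorem:
M = 18 × 49 = 882
M1 = 49, M2 = 18
y1 = 49^(-1) mod 18 = 7
y2 = 18^(-1) mod 49 = 30
x = (11×49×7 + 44×18×30) mod 882 = 191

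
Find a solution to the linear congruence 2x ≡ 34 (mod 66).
x ≡ 17 (mod 33)

gcd(2, 66) = 2, which divides 34, so solutions exist.
Divide through by 2: x ≡ 17 (mod 33).
The coefficient of x is now 1, so x ≡ 17 (mod 33).
Check: 2 × 17 = 34 ≡ 34 (mod 66).
x ≡ 17 (mod 33), giving 2 solutions mod 66.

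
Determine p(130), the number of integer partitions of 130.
5371315400

p(n) counts ways to write n as a sum of positive integers (order ignored).
Euler's pentagonal recurrence: p(k) = p(k-1) + p(k-2) - p(k-5) - p(k-7) + p(k-12) + p(k-15) - ... (offsets j(3j∓1)/2, signs ++--, p(0)=1, p(<0)=0).
DP table for k = 0..129: p(0)=1, p(1)=1, p(2)=2, p(3)=3, p(4)=5, p(5)=7, p(6)=11, p(7)=15, p(8)=22, p(9)=30, p(10)=42, p(11)=56, p(12)=77, p(13)=101, p(14)=135, p(15)=176, p(16)=231, p(17)=297, p(18)=385, p(19)=490, p(20)=627, p(21)=792, p(22)=1002, p(23)=1255, p(24)=1575, p(25)=1958, p(26)=2436, p(27)=3010, p(28)=3718, p(29)=4565, p(30)=5604, p(31)=6842, p(32)=8349, p(33)=10143, p(34)=12310, p(35)=14883, p(36)=17977, p(37)=21637, p(38)=26015, p(39)=31185, p(40)=37338, p(41)=44583, p(42)=53174, p(43)=63261, p(44)=75175, p(45)=89134, p(46)=105558, p(47)=124754, p(48)=147273, p(49)=173525, p(50)=204226, p(51)=239943, p(52)=281589, p(53)=329931, p(54)=386155, p(55)=451276, p(56)=526823, p(57)=614154, p(58)=715220, p(59)=831820, p(60)=966467, p(61)=1121505, p(62)=1300156, p(63)=1505499, p(64)=1741630, p(65)=2012558, p(66)=2323520, p(67)=2679689, p(68)=3087735, p(69)=3554345, p(70)=4087968, p(71)=4697205, p(72)=5392783, p(73)=6185689, p(74)=7089500, p(75)=8118264, p(76)=9289091, p(77)=10619863, p(78)=12132164, p(79)=13848650, p(80)=15796476, p(81)=18004327, p(82)=20506255, p(83)=23338469, p(84)=26543660, p(85)=30167357, p(86)=34262962, p(87)=38887673, p(88)=44108109, p(89)=49995925, p(90)=56634173, p(91)=64112359, p(92)=72533807, p(93)=82010177, p(94)=92669720, p(95)=104651419, p(96)=118114304, p(97)=133230930, p(98)=150198136, p(99)=169229875, p(100)=190569292, p(101)=214481126, p(102)=241265379, p(103)=271248950, p(104)=304801365, p(105)=342325709, p(106)=384276336, p(107)=431149389, p(108)=483502844, p(109)=541946240, p(110)=607163746, p(111)=679903203, p(112)=761002156, p(113)=851376628, p(114)=952050665, p(115)=1064144451, p(116)=1188908248, p(117)=1327710076, p(118)=1482074143, p(119)=1653668665, p(120)=1844349560, p(121)=2056148051, p(122)=2291320912, p(123)=2552338241, p(124)=2841940500, p(125)=3163127352, p(126)=3519222692, p(127)=3913864295, p(128)=4351078600, p(129)=4835271870.
Final step: p(130) = p(129) + p(128) - p(125) - p(123) + p(118) + p(115) - p(108) - p(104) + p(95) + p(90) - p(79) - p(73) + p(60) + p(53) - p(38) - p(30) + p(13) + p(4)
= 4835271870 + 4351078600 - 3163127352 - 2552338241 + 1482074143 + 1064144451 - 483502844 - 304801365 + 104651419 + 56634173 - 13848650 - 6185689 + 966467 + 329931 - 26015 - 5604 + 101 + 5
= 5371315400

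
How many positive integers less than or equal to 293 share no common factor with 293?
292

293 = 293
φ(n) = n × ∏(1 - 1/p) for each prime p dividing n
φ(293) = 293 × (1 - 1/293) = 292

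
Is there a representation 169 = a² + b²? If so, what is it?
0² + 13² (a=0, b=13)

Factorization: 169 = 13^2
By Fermat: n is sum of two squares iff every prime p ≡ 3 (mod 4) appears to even power.
All primes ≡ 3 (mod 4) appear to even power.
Search a = 0, 1, 2, … for 169 - a² a perfect square: first hit at a = 0: 169 - 0 = 169 = 13².
169 = 0² + 13² = 0 + 169 ✓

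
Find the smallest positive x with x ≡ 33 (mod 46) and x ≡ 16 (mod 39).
1459

Using Chinese Remainder Theorem:
M = 46 × 39 = 1794
M1 = 39, M2 = 46
y1 = 39^(-1) mod 46 = 13
y2 = 46^(-1) mod 39 = 28
x = (33×39×13 + 16×46×28) mod 1794 = 1459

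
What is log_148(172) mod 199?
12

Baby-step giant-step with step n = ⌈√199⌉ = 15.
Baby steps 148^j mod 199 (j:value) for j=0..14: 0:1, 1:148, 2:14, 3:82, 4:196, 5:153, 6:157, 7:152, 8:9, 9:138, 10:126, 11:141, 12:172, 13:183, 14:20.
h = 172 is already in the table at j=12, so x = 12.
Check: 148^12 ≡ 172 (mod 199).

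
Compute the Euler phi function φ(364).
144

364 = 2^2 × 7 × 13
φ(n) = n × ∏(1 - 1/p) for each prime p dividing n
φ(364) = 364 × (1 - 1/2) × (1 - 1/7) × (1 - 1/13) = 144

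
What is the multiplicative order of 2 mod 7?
3

7 is prime, so ord(2) divides φ(7) = 6.
Divisors of 6: 1, 2, 3, 6.
Repeated squaring: 2^1 ≡ 2, 2^2 ≡ 4, 2^4 ≡ 2 (mod 7).
Test 2^d mod 7 for each divisor d in increasing order:
2^1 ≡ 2
2^2 ≡ 4
2^3 = 2^2·2^1 ≡ 1  ← first divisor giving 1
The order is 3.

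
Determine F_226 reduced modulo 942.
805

Matrix identity: Q^n = [[F_(n+1), F_n], [F_n, F_(n-1)]] with Q = [[1,1],[1,0]].
n = 226 = 11100010₂. Square-and-multiply, entries mod 942:
Q^1 = [[1,1],[1,0]]
Q^3 = (Q^1)²·Q = [[3,2],[2,1]]
Q^7 = (Q^3)²·Q = [[21,13],[13,8]]
Q^14 = (Q^7)² = [[610,377],[377,233]]
Q^28 = (Q^14)² = [[839,357],[357,482]]
Q^56 = (Q^28)² = [[526,597],[597,871]]
Q^113 = (Q^56)²·Q = [[400,61],[61,339]]
Q^226 = (Q^113)² = [[755,805],[805,892]]
F_226 mod 942 = Q^226[0][1] = 805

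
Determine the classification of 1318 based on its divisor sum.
deficient

Proper divisors of 1318: sum = 1 + 2 + 659 = 662
Since 662 < 1318, 1318 is deficient.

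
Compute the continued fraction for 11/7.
[1; 1, 1, 3]

Euclidean algorithm steps:
11 = 1 × 7 + 4
7 = 1 × 4 + 3
4 = 1 × 3 + 1
3 = 3 × 1 + 0
Continued fraction: [1; 1, 1, 3]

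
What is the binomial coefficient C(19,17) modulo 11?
6

Using Lucas' theorem:
Write n=19 and k=17 in base 11:
n in base 11: [1, 8]
k in base 11: [1, 6]
C(19,17) mod 11 = ∏ C(n_i, k_i) mod 11
Digit binomials (mod 11): C(1,1) = 1; C(8,6) = 28 ≡ 6
Product: 1 × 6 = 6 ≡ 6 (mod 11)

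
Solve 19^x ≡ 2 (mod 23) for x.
6

Baby-step giant-step with step n = ⌈√23⌉ = 5.
Baby steps 19^j mod 23 (j:value) for j=0..4: 0:1, 1:19, 2:16, 3:5, 4:3.
Giant-step multiplier: 19^(-5) ≡ 19^(22-5) = 19^17 ≡ 21 (mod 23).
Giant steps γ_i = 2·21^i mod 23: γ_0=2, γ_1=19 (in table at j=1).
x = i·n + j = 1·5 + 1 = 6.
Check: 19^6 ≡ 2 (mod 23).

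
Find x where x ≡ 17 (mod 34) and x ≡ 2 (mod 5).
17

Using Chinese Remainder Theorem:
M = 34 × 5 = 170
M1 = 5, M2 = 34
y1 = 5^(-1) mod 34 = 7
y2 = 34^(-1) mod 5 = 4
x = (17×5×7 + 2×34×4) mod 170 = 17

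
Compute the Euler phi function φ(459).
288

459 = 3^3 × 17
φ(n) = n × ∏(1 - 1/p) for each prime p dividing n
φ(459) = 459 × (1 - 1/3) × (1 - 1/17) = 288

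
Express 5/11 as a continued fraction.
[0; 2, 5]

Euclidean algorithm steps:
5 = 0 × 11 + 5
11 = 2 × 5 + 1
5 = 5 × 1 + 0
Continued fraction: [0; 2, 5]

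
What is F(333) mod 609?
2

Matrix identity: Q^n = [[F_(n+1), F_n], [F_n, F_(n-1)]] with Q = [[1,1],[1,0]].
n = 333 = 101001101₂. Square-and-multiply, entries mod 609:
Q^1 = [[1,1],[1,0]]
Q^2 = (Q^1)² = [[2,1],[1,1]]
Q^5 = (Q^2)²·Q = [[8,5],[5,3]]
Q^10 = (Q^5)² = [[89,55],[55,34]]
Q^20 = (Q^10)² = [[593,66],[66,527]]
Q^41 = (Q^20)²·Q = [[580,349],[349,231]]
Q^83 = (Q^41)²·Q = [[87,233],[233,463]]
Q^166 = (Q^83)² = [[349,260],[260,89]]
Q^333 = (Q^166)²·Q = [[608,2],[2,606]]
F_333 mod 609 = Q^333[0][1] = 2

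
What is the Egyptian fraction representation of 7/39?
1/6 + 1/78

Greedy algorithm:
7/39: ceiling(39/7) = 6, use 1/6
1/78: ceiling(78/1) = 78, use 1/78
Result: 7/39 = 1/6 + 1/78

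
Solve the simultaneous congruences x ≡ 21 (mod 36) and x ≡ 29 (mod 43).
201

Using Chinese Remainder Theorem:
M = 36 × 43 = 1548
M1 = 43, M2 = 36
y1 = 43^(-1) mod 36 = 31
y2 = 36^(-1) mod 43 = 6
x = (21×43×31 + 29×36×6) mod 1548 = 201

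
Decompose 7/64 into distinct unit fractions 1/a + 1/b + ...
1/10 + 1/107 + 1/34240

Greedy algorithm:
7/64: ceiling(64/7) = 10, use 1/10
3/320: ceiling(320/3) = 107, use 1/107
1/34240: ceiling(34240/1) = 34240, use 1/34240
Result: 7/64 = 1/10 + 1/107 + 1/34240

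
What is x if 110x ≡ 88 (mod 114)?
x ≡ 35 (mod 57)

gcd(110, 114) = 2, which divides 88, so solutions exist.
Divide through by 2: 55x ≡ 44 (mod 57).
Find 55^(-1) mod 57 by the extended Euclidean algorithm:
57 = 1 × 55 + 2  ⟹  2 = (1)·57 + (-1)·55
55 = 27 × 2 + 1  ⟹  1 = (-27)·57 + (28)·55
So (28)·55 ≡ 1 (mod 57), i.e. 55^(-1) ≡ 28 (mod 57).
x ≡ 28 × 44 = 1232 ≡ 35 (mod 57).
Check: 110 × 35 = 3850 ≡ 88 (mod 114).
x ≡ 35 (mod 57), giving 2 solutions mod 114.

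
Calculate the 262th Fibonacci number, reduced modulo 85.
21

Matrix identity: Q^n = [[F_(n+1), F_n], [F_n, F_(n-1)]] with Q = [[1,1],[1,0]].
n = 262 = 100000110₂. Square-and-multiply, entries mod 85:
Q^1 = [[1,1],[1,0]]
Q^2 = (Q^1)² = [[2,1],[1,1]]
Q^4 = (Q^2)² = [[5,3],[3,2]]
Q^8 = (Q^4)² = [[34,21],[21,13]]
Q^16 = (Q^8)² = [[67,52],[52,15]]
Q^32 = (Q^16)² = [[53,14],[14,39]]
Q^65 = (Q^32)²·Q = [[43,30],[30,13]]
Q^131 = (Q^65)²·Q = [[9,29],[29,65]]
Q^262 = (Q^131)² = [[72,21],[21,51]]
F_262 mod 85 = Q^262[0][1] = 21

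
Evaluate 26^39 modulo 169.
0

Repeated squaring. Binary of 39 = 100111.
26^1 ≡ 26 (mod 169); 26^2 ≡ 0 (mod 169); 26^4 ≡ 0 (mod 169); 26^8 ≡ 0 (mod 169); 26^16 ≡ 0 (mod 169); 26^32 ≡ 0 (mod 169)
26^39 = 26^1 × 26^2 × 26^4 × 26^32 ≡ 0 (mod 169)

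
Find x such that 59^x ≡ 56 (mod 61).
52

Baby-step giant-step with step n = ⌈√61⌉ = 8.
Baby steps 59^j mod 61 (j:value) for j=0..7: 0:1, 1:59, 2:4, 3:53, 4:16, 5:29, 6:3, 7:55.
Giant-step multiplier: 59^(-8) ≡ 59^(60-8) = 59^52 ≡ 56 (mod 61).
Giant steps γ_i = 56·56^i mod 61: γ_0=56, γ_1=25, γ_2=58, γ_3=15, γ_4=47, γ_5=9, γ_6=16 (in table at j=4).
x = i·n + j = 6·8 + 4 = 52.
Check: 59^52 ≡ 56 (mod 61).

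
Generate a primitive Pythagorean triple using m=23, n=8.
(465, 368, 593)

Euclid's formula: a = m² - n², b = 2mn, c = m² + n²
m = 23, n = 8
a = 23² - 8² = 529 - 64 = 465
b = 2 × 23 × 8 = 368
c = 23² + 8² = 529 + 64 = 593
Verification: 465² + 368² = 216225 + 135424 = 351649 = 593² ✓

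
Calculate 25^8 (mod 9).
4

Repeated squaring. Binary of 8 = 1000.
25^1 ≡ 7 (mod 9); 25^2 ≡ 4 (mod 9); 25^4 ≡ 7 (mod 9); 25^8 ≡ 4 (mod 9)
25^8 = 25^8 ≡ 4 (mod 9)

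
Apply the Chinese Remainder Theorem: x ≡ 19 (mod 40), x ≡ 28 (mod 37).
139

Using Chinese Remainder Theorem:
M = 40 × 37 = 1480
M1 = 37, M2 = 40
y1 = 37^(-1) mod 40 = 13
y2 = 40^(-1) mod 37 = 25
x = (19×37×13 + 28×40×25) mod 1480 = 139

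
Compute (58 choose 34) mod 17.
3

Using Lucas' theorem:
Write n=58 and k=34 in base 17:
n in base 17: [3, 7]
k in base 17: [2, 0]
C(58,34) mod 17 = ∏ C(n_i, k_i) mod 17
Digit binomials (mod 17): C(3,2) = 3; C(7,0) = 1
Product: 3 × 1 = 3 ≡ 3 (mod 17)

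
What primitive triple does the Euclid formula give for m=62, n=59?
(363, 7316, 7325)

Euclid's formula: a = m² - n², b = 2mn, c = m² + n²
m = 62, n = 59
a = 62² - 59² = 3844 - 3481 = 363
b = 2 × 62 × 59 = 7316
c = 62² + 59² = 3844 + 3481 = 7325
Verification: 363² + 7316² = 131769 + 53523856 = 53655625 = 7325² ✓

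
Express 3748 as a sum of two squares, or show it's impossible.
38² + 48² (a=38, b=48)

Factorization: 3748 = 2^2 × 937
By Fermat: n is sum of two squares iff every prime p ≡ 3 (mod 4) appears to even power.
All primes ≡ 3 (mod 4) appear to even power.
Search a = 0, 1, 2, … for 3748 - a² a perfect square: first hit at a = 38: 3748 - 1444 = 2304 = 48².
3748 = 38² + 48² = 1444 + 2304 ✓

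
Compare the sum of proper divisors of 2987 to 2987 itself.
deficient

Proper divisors of 2987: sum = 1 + 29 + 103 = 133
Since 133 < 2987, 2987 is deficient.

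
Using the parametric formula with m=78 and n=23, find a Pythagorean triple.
(5555, 3588, 6613)

Euclid's formula: a = m² - n², b = 2mn, c = m² + n²
m = 78, n = 23
a = 78² - 23² = 6084 - 529 = 5555
b = 2 × 78 × 23 = 3588
c = 78² + 23² = 6084 + 529 = 6613
Verification: 5555² + 3588² = 30858025 + 12873744 = 43731769 = 6613² ✓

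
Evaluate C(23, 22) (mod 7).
2

Using Lucas' theorem:
Write n=23 and k=22 in base 7:
n in base 7: [3, 2]
k in base 7: [3, 1]
C(23,22) mod 7 = ∏ C(n_i, k_i) mod 7
Digit binomials (mod 7): C(3,3) = 1; C(2,1) = 2
Product: 1 × 2 = 2 ≡ 2 (mod 7)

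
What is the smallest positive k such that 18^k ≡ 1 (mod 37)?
36

37 is prime, so ord(18) divides φ(37) = 36.
Divisors of 36: 1, 2, 3, 4, 6, 9, 12, 18, 36.
Repeated squaring: 18^1 ≡ 18, 18^2 ≡ 28, 18^4 ≡ 7, 18^8 ≡ 12, 18^16 ≡ 33, 18^32 ≡ 16 (mod 37).
Test 18^d mod 37 for each divisor d in increasing order:
18^1 ≡ 18
18^2 ≡ 28
18^3 = 18^2·18^1 ≡ 23
18^4 ≡ 7
18^6 = 18^4·18^2 ≡ 11
18^9 = 18^8·18^1 ≡ 31
18^12 = 18^8·18^4 ≡ 10
18^18 = 18^16·18^2 ≡ 36
18^36 = 18^32·18^4 ≡ 1  ← first divisor giving 1
The order is 36.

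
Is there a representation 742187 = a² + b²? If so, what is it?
Not possible

Factorization: 742187 = 23^3 × 61
By Fermat: n is sum of two squares iff every prime p ≡ 3 (mod 4) appears to even power.
Prime(s) ≡ 3 (mod 4) with odd exponent: [(23, 3)]
Therefore 742187 cannot be expressed as a² + b².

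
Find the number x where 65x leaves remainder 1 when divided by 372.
269

gcd(65, 372) = 1, so the inverse exists.
Extended Euclidean algorithm on (372, 65):
372 = 5 × 65 + 47  ⟹  47 = (1)·372 + (-5)·65
65 = 1 × 47 + 18  ⟹  18 = (-1)·372 + (6)·65
47 = 2 × 18 + 11  ⟹  11 = (3)·372 + (-17)·65
18 = 1 × 11 + 7  ⟹  7 = (-4)·372 + (23)·65
11 = 1 × 7 + 4  ⟹  4 = (7)·372 + (-40)·65
7 = 1 × 4 + 3  ⟹  3 = (-11)·372 + (63)·65
4 = 1 × 3 + 1  ⟹  1 = (18)·372 + (-103)·65
So (-103)·65 ≡ 1 (mod 372), i.e. 65^(-1) ≡ -103 ≡ 269 (mod 372).
Check: 65 × 269 = 17485 ≡ 1 (mod 372)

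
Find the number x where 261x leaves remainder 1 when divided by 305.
201

gcd(261, 305) = 1, so the inverse exists.
Extended Euclidean algorithm on (305, 261):
305 = 1 × 261 + 44  ⟹  44 = (1)·305 + (-1)·261
261 = 5 × 44 + 41  ⟹  41 = (-5)·305 + (6)·261
44 = 1 × 41 + 3  ⟹  3 = (6)·305 + (-7)·261
41 = 13 × 3 + 2  ⟹  2 = (-83)·305 + (97)·261
3 = 1 × 2 + 1  ⟹  1 = (89)·305 + (-104)·261
So (-104)·261 ≡ 1 (mod 305), i.e. 261^(-1) ≡ -104 ≡ 201 (mod 305).
Check: 261 × 201 = 52461 ≡ 1 (mod 305)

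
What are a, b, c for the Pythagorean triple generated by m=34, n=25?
(531, 1700, 1781)

Euclid's formula: a = m² - n², b = 2mn, c = m² + n²
m = 34, n = 25
a = 34² - 25² = 1156 - 625 = 531
b = 2 × 34 × 25 = 1700
c = 34² + 25² = 1156 + 625 = 1781
Verification: 531² + 1700² = 281961 + 2890000 = 3171961 = 1781² ✓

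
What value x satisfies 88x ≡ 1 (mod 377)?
30

gcd(88, 377) = 1, so the inverse exists.
Extended Euclidean algorithm on (377, 88):
377 = 4 × 88 + 25  ⟹  25 = (1)·377 + (-4)·88
88 = 3 × 25 + 13  ⟹  13 = (-3)·377 + (13)·88
25 = 1 × 13 + 12  ⟹  12 = (4)·377 + (-17)·88
13 = 1 × 12 + 1  ⟹  1 = (-7)·377 + (30)·88
So (30)·88 ≡ 1 (mod 377), i.e. 88^(-1) ≡ 30 (mod 377).
Check: 88 × 30 = 2640 ≡ 1 (mod 377)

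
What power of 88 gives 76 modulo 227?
86

Baby-step giant-step with step n = ⌈√227⌉ = 16.
Baby steps 88^j mod 227 (j:value) for j=0..15: 0:1, 1:88, 2:26, 3:18, 4:222, 5:14, 6:97, 7:137, 8:25, 9:157, 10:196, 11:223, 12:102, 13:123, 14:155, 15:20.
Giant-step multiplier: 88^(-16) ≡ 88^(226-16) = 88^210 ≡ 77 (mod 227).
Giant steps γ_i = 76·77^i mod 227: γ_0=76, γ_1=177, γ_2=9, γ_3=12, γ_4=16, γ_5=97 (in table at j=6).
x = i·n + j = 5·16 + 6 = 86.
Check: 88^86 ≡ 76 (mod 227).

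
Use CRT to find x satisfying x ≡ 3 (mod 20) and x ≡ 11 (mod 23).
103

Using Chinese Remainder Theorem:
M = 20 × 23 = 460
M1 = 23, M2 = 20
y1 = 23^(-1) mod 20 = 7
y2 = 20^(-1) mod 23 = 15
x = (3×23×7 + 11×20×15) mod 460 = 103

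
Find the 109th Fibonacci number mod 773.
402

Matrix identity: Q^n = [[F_(n+1), F_n], [F_n, F_(n-1)]] with Q = [[1,1],[1,0]].
n = 109 = 1101101₂. Square-and-multiply, entries mod 773:
Q^1 = [[1,1],[1,0]]
Q^3 = (Q^1)²·Q = [[3,2],[2,1]]
Q^6 = (Q^3)² = [[13,8],[8,5]]
Q^13 = (Q^6)²·Q = [[377,233],[233,144]]
Q^27 = (Q^13)²·Q = [[108,76],[76,32]]
Q^54 = (Q^27)² = [[434,591],[591,616]]
Q^109 = (Q^54)²·Q = [[233,402],[402,604]]
F_109 mod 773 = Q^109[0][1] = 402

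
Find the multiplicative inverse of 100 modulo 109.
12

gcd(100, 109) = 1, so the inverse exists.
Extended Euclidean algorithm on (109, 100):
109 = 1 × 100 + 9  ⟹  9 = (1)·109 + (-1)·100
100 = 11 × 9 + 1  ⟹  1 = (-11)·109 + (12)·100
So (12)·100 ≡ 1 (mod 109), i.e. 100^(-1) ≡ 12 (mod 109).
Check: 100 × 12 = 1200 ≡ 1 (mod 109)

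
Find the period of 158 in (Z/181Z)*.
180

181 is prime, so ord(158) divides φ(181) = 180.
Divisors of 180: 1, 2, 3, 4, 5, 6, 9, 10, 12, 15, 18, 20, 30, 36, 45, 60, 90, 180.
Repeated squaring: 158^1 ≡ 158, 158^2 ≡ 167, 158^4 ≡ 15, 158^8 ≡ 44, 158^16 ≡ 126, 158^32 ≡ 129, 158^64 ≡ 170, 158^128 ≡ 121 (mod 181).
Test 158^d mod 181 for each divisor d in increasing order:
158^1 ≡ 158
158^2 ≡ 167
158^3 = 158^2·158^1 ≡ 141
158^4 ≡ 15
158^5 = 158^4·158^1 ≡ 17
158^6 = 158^4·158^2 ≡ 152
158^9 = 158^8·158^1 ≡ 74
158^10 = 158^8·158^2 ≡ 108
158^12 = 158^8·158^4 ≡ 117
158^15 = 158^8·158^4·158^2·158^1 ≡ 26
158^18 = 158^16·158^2 ≡ 46
158^20 = 158^16·158^4 ≡ 80
158^30 = 158^16·158^8·158^4·158^2 ≡ 133
158^36 = 158^32·158^4 ≡ 125
158^45 = 158^32·158^8·158^4·158^1 ≡ 19
158^60 = 158^32·158^16·158^8·158^4 ≡ 132
158^90 = 158^64·158^16·158^8·158^2 ≡ 180
158^180 = 158^128·158^32·158^16·158^4 ≡ 1  ← first divisor giving 1
The order is 180.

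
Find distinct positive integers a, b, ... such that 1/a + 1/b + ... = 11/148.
1/14 + 1/346 + 1/179228

Greedy algorithm:
11/148: ceiling(148/11) = 14, use 1/14
3/1036: ceiling(1036/3) = 346, use 1/346
1/179228: ceiling(179228/1) = 179228, use 1/179228
Result: 11/148 = 1/14 + 1/346 + 1/179228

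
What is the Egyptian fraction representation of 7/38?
1/6 + 1/57

Greedy algorithm:
7/38: ceiling(38/7) = 6, use 1/6
1/57: ceiling(57/1) = 57, use 1/57
Result: 7/38 = 1/6 + 1/57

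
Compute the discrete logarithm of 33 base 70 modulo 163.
140

Baby-step giant-step with step n = ⌈√163⌉ = 13.
Baby steps 70^j mod 163 (j:value) for j=0..12: 0:1, 1:70, 2:10, 3:48, 4:100, 5:154, 6:22, 7:73, 8:57, 9:78, 10:81, 11:128, 12:158.
Giant-step multiplier: 70^(-13) ≡ 70^(162-13) = 70^149 ≡ 129 (mod 163).
Giant steps γ_i = 33·129^i mod 163: γ_0=33, γ_1=19, γ_2=6, γ_3=122, γ_4=90, γ_5=37, γ_6=46, γ_7=66, γ_8=38, γ_9=12, γ_10=81 (in table at j=10).
x = i·n + j = 10·13 + 10 = 140.
Check: 70^140 ≡ 33 (mod 163).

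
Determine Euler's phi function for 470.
184

470 = 2 × 5 × 47
φ(n) = n × ∏(1 - 1/p) for each prime p dividing n
φ(470) = 470 × (1 - 1/2) × (1 - 1/5) × (1 - 1/47) = 184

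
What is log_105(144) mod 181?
148

Baby-step giant-step with step n = ⌈√181⌉ = 14.
Baby steps 105^j mod 181 (j:value) for j=0..13: 0:1, 1:105, 2:165, 3:130, 4:75, 5:92, 6:67, 7:157, 8:14, 9:22, 10:138, 11:10, 12:145, 13:21.
Giant-step multiplier: 105^(-14) ≡ 105^(180-14) = 105^166 ≡ 11 (mod 181).
Giant steps γ_i = 144·11^i mod 181: γ_0=144, γ_1=136, γ_2=48, γ_3=166, γ_4=16, γ_5=176, γ_6=126, γ_7=119, γ_8=42, γ_9=100, γ_10=14 (in table at j=8).
x = i·n + j = 10·14 + 8 = 148.
Check: 105^148 ≡ 144 (mod 181).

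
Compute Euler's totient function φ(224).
96

224 = 2^5 × 7
φ(n) = n × ∏(1 - 1/p) for each prime p dividing n
φ(224) = 224 × (1 - 1/2) × (1 - 1/7) = 96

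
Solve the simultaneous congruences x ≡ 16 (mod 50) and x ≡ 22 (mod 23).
666

Using Chinese Remainder Theorem:
M = 50 × 23 = 1150
M1 = 23, M2 = 50
y1 = 23^(-1) mod 50 = 37
y2 = 50^(-1) mod 23 = 6
x = (16×23×37 + 22×50×6) mod 1150 = 666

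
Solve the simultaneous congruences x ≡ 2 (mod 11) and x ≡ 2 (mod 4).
2

Using Chinese Remainder Theorem:
M = 11 × 4 = 44
M1 = 4, M2 = 11
y1 = 4^(-1) mod 11 = 3
y2 = 11^(-1) mod 4 = 3
x = (2×4×3 + 2×11×3) mod 44 = 2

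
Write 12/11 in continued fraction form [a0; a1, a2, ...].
[1; 11]

Euclidean algorithm steps:
12 = 1 × 11 + 1
11 = 11 × 1 + 0
Continued fraction: [1; 11]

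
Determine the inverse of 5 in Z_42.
17

gcd(5, 42) = 1, so the inverse exists.
Extended Euclidean algorithm on (42, 5):
42 = 8 × 5 + 2  ⟹  2 = (1)·42 + (-8)·5
5 = 2 × 2 + 1  ⟹  1 = (-2)·42 + (17)·5
So (17)·5 ≡ 1 (mod 42), i.e. 5^(-1) ≡ 17 (mod 42).
Check: 5 × 17 = 85 ≡ 1 (mod 42)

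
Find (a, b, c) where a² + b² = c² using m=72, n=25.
(4559, 3600, 5809)

Euclid's formula: a = m² - n², b = 2mn, c = m² + n²
m = 72, n = 25
a = 72² - 25² = 5184 - 625 = 4559
b = 2 × 72 × 25 = 3600
c = 72² + 25² = 5184 + 625 = 5809
Verification: 4559² + 3600² = 20784481 + 12960000 = 33744481 = 5809² ✓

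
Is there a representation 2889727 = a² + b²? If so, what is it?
Not possible

Factorization: 2889727 = 31^3 × 97
By Fermat: n is sum of two squares iff every prime p ≡ 3 (mod 4) appears to even power.
Prime(s) ≡ 3 (mod 4) with odd exponent: [(31, 3)]
Therefore 2889727 cannot be expressed as a² + b².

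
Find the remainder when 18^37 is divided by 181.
78

Repeated squaring. Binary of 37 = 100101.
18^1 ≡ 18 (mod 181); 18^2 ≡ 143 (mod 181); 18^4 ≡ 177 (mod 181); 18^8 ≡ 16 (mod 181); 18^16 ≡ 75 (mod 181); 18^32 ≡ 14 (mod 181)
18^37 = 18^1 × 18^4 × 18^32 ≡ 78 (mod 181)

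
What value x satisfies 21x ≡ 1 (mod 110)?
21

gcd(21, 110) = 1, so the inverse exists.
Extended Euclidean algorithm on (110, 21):
110 = 5 × 21 + 5  ⟹  5 = (1)·110 + (-5)·21
21 = 4 × 5 + 1  ⟹  1 = (-4)·110 + (21)·21
So (21)·21 ≡ 1 (mod 110), i.e. 21^(-1) ≡ 21 (mod 110).
Check: 21 × 21 = 441 ≡ 1 (mod 110)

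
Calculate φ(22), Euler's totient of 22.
10

22 = 2 × 11
φ(n) = n × ∏(1 - 1/p) for each prime p dividing n
φ(22) = 22 × (1 - 1/2) × (1 - 1/11) = 10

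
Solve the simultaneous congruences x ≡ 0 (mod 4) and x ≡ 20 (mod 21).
20

Using Chinese Remainder Theorem:
M = 4 × 21 = 84
M1 = 21, M2 = 4
y1 = 21^(-1) mod 4 = 1
y2 = 4^(-1) mod 21 = 16
x = (0×21×1 + 20×4×16) mod 84 = 20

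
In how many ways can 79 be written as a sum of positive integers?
13848650

p(n) counts ways to write n as a sum of positive integers (order ignored).
Euler's pentagonal recurrence: p(k) = p(k-1) + p(k-2) - p(k-5) - p(k-7) + p(k-12) + p(k-15) - ... (offsets j(3j∓1)/2, signs ++--, p(0)=1, p(<0)=0).
DP table for k = 0..78: p(0)=1, p(1)=1, p(2)=2, p(3)=3, p(4)=5, p(5)=7, p(6)=11, p(7)=15, p(8)=22, p(9)=30, p(10)=42, p(11)=56, p(12)=77, p(13)=101, p(14)=135, p(15)=176, p(16)=231, p(17)=297, p(18)=385, p(19)=490, p(20)=627, p(21)=792, p(22)=1002, p(23)=1255, p(24)=1575, p(25)=1958, p(26)=2436, p(27)=3010, p(28)=3718, p(29)=4565, p(30)=5604, p(31)=6842, p(32)=8349, p(33)=10143, p(34)=12310, p(35)=14883, p(36)=17977, p(37)=21637, p(38)=26015, p(39)=31185, p(40)=37338, p(41)=44583, p(42)=53174, p(43)=63261, p(44)=75175, p(45)=89134, p(46)=105558, p(47)=124754, p(48)=147273, p(49)=173525, p(50)=204226, p(51)=239943, p(52)=281589, p(53)=329931, p(54)=386155, p(55)=451276, p(56)=526823, p(57)=614154, p(58)=715220, p(59)=831820, p(60)=966467, p(61)=1121505, p(62)=1300156, p(63)=1505499, p(64)=1741630, p(65)=2012558, p(66)=2323520, p(67)=2679689, p(68)=3087735, p(69)=3554345, p(70)=4087968, p(71)=4697205, p(72)=5392783, p(73)=6185689, p(74)=7089500, p(75)=8118264, p(76)=9289091, p(77)=10619863, p(78)=12132164.
Final step: p(79) = p(78) + p(77) - p(74) - p(72) + p(67) + p(64) - p(57) - p(53) + p(44) + p(39) - p(28) - p(22) + p(9) + p(2)
= 12132164 + 10619863 - 7089500 - 5392783 + 2679689 + 1741630 - 614154 - 329931 + 75175 + 31185 - 3718 - 1002 + 30 + 2
= 13848650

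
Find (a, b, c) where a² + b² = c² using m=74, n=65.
(1251, 9620, 9701)

Euclid's formula: a = m² - n², b = 2mn, c = m² + n²
m = 74, n = 65
a = 74² - 65² = 5476 - 4225 = 1251
b = 2 × 74 × 65 = 9620
c = 74² + 65² = 5476 + 4225 = 9701
Verification: 1251² + 9620² = 1565001 + 92544400 = 94109401 = 9701² ✓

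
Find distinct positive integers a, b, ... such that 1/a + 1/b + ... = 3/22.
1/8 + 1/88

Greedy algorithm:
3/22: ceiling(22/3) = 8, use 1/8
1/88: ceiling(88/1) = 88, use 1/88
Result: 3/22 = 1/8 + 1/88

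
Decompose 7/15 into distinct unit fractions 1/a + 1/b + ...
1/3 + 1/8 + 1/120

Greedy algorithm:
7/15: ceiling(15/7) = 3, use 1/3
2/15: ceiling(15/2) = 8, use 1/8
1/120: ceiling(120/1) = 120, use 1/120
Result: 7/15 = 1/3 + 1/8 + 1/120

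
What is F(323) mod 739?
209

Matrix identity: Q^n = [[F_(n+1), F_n], [F_n, F_(n-1)]] with Q = [[1,1],[1,0]].
n = 323 = 101000011₂. Square-and-multiply, entries mod 739:
Q^1 = [[1,1],[1,0]]
Q^2 = (Q^1)² = [[2,1],[1,1]]
Q^5 = (Q^2)²·Q = [[8,5],[5,3]]
Q^10 = (Q^5)² = [[89,55],[55,34]]
Q^20 = (Q^10)² = [[600,114],[114,486]]
Q^40 = (Q^20)² = [[540,391],[391,149]]
Q^80 = (Q^40)² = [[342,403],[403,678]]
Q^161 = (Q^80)²·Q = [[207,31],[31,176]]
Q^323 = (Q^161)²·Q = [[258,209],[209,49]]
F_323 mod 739 = Q^323[0][1] = 209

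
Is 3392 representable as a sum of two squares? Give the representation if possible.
16² + 56² (a=16, b=56)

Factorization: 3392 = 2^6 × 53
By Fermat: n is sum of two squares iff every prime p ≡ 3 (mod 4) appears to even power.
All primes ≡ 3 (mod 4) appear to even power.
Search a = 0, 1, 2, … for 3392 - a² a perfect square: first hit at a = 16: 3392 - 256 = 3136 = 56².
3392 = 16² + 56² = 256 + 3136 ✓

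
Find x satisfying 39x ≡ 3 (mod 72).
x ≡ 13 (mod 24)

gcd(39, 72) = 3, which divides 3, so solutions exist.
Divide through by 3: 13x ≡ 1 (mod 24).
Find 13^(-1) mod 24 by the extended Euclidean algorithm:
24 = 1 × 13 + 11  ⟹  11 = (1)·24 + (-1)·13
13 = 1 × 11 + 2  ⟹  2 = (-1)·24 + (2)·13
11 = 5 × 2 + 1  ⟹  1 = (6)·24 + (-11)·13
So (-11)·13 ≡ 1 (mod 24), i.e. 13^(-1) ≡ -11 ≡ 13 (mod 24).
x ≡ 13 × 1 = 13 ≡ 13 (mod 24).
Check: 39 × 13 = 507 ≡ 3 (mod 72).
x ≡ 13 (mod 24), giving 3 solutions mod 72.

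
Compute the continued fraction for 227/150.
[1; 1, 1, 18, 4]

Euclidean algorithm steps:
227 = 1 × 150 + 77
150 = 1 × 77 + 73
77 = 1 × 73 + 4
73 = 18 × 4 + 1
4 = 4 × 1 + 0
Continued fraction: [1; 1, 1, 18, 4]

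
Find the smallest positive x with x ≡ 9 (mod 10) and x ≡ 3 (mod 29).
119

Using Chinese Remainder Theorem:
M = 10 × 29 = 290
M1 = 29, M2 = 10
y1 = 29^(-1) mod 10 = 9
y2 = 10^(-1) mod 29 = 3
x = (9×29×9 + 3×10×3) mod 290 = 119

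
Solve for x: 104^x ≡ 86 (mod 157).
118

Baby-step giant-step with step n = ⌈√157⌉ = 13.
Baby steps 104^j mod 157 (j:value) for j=0..12: 0:1, 1:104, 2:140, 3:116, 4:132, 5:69, 6:111, 7:83, 8:154, 9:2, 10:51, 11:123, 12:75.
Giant-step multiplier: 104^(-13) ≡ 104^(156-13) = 104^143 ≡ 135 (mod 157).
Giant steps γ_i = 86·135^i mod 157: γ_0=86, γ_1=149, γ_2=19, γ_3=53, γ_4=90, γ_5=61, γ_6=71, γ_7=8, γ_8=138, γ_9=104 (in table at j=1).
x = i·n + j = 9·13 + 1 = 118.
Check: 104^118 ≡ 86 (mod 157).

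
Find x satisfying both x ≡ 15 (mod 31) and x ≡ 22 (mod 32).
790

Using Chinese Remainder Theorem:
M = 31 × 32 = 992
M1 = 32, M2 = 31
y1 = 32^(-1) mod 31 = 1
y2 = 31^(-1) mod 32 = 31
x = (15×32×1 + 22×31×31) mod 992 = 790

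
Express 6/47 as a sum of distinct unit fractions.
1/8 + 1/376

Greedy algorithm:
6/47: ceiling(47/6) = 8, use 1/8
1/376: ceiling(376/1) = 376, use 1/376
Result: 6/47 = 1/8 + 1/376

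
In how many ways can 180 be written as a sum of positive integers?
684957390936

p(n) counts ways to write n as a sum of positive integers (order ignored).
Euler's pentagonal recurrence: p(k) = p(k-1) + p(k-2) - p(k-5) - p(k-7) + p(k-12) + p(k-15) - ... (offsets j(3j∓1)/2, signs ++--, p(0)=1, p(<0)=0).
DP table for k = 0..179: p(0)=1, p(1)=1, p(2)=2, p(3)=3, p(4)=5, p(5)=7, p(6)=11, p(7)=15, p(8)=22, p(9)=30, p(10)=42, p(11)=56, p(12)=77, p(13)=101, p(14)=135, p(15)=176, p(16)=231, p(17)=297, p(18)=385, p(19)=490, p(20)=627, p(21)=792, p(22)=1002, p(23)=1255, p(24)=1575, p(25)=1958, p(26)=2436, p(27)=3010, p(28)=3718, p(29)=4565, p(30)=5604, p(31)=6842, p(32)=8349, p(33)=10143, p(34)=12310, p(35)=14883, p(36)=17977, p(37)=21637, p(38)=26015, p(39)=31185, p(40)=37338, p(41)=44583, p(42)=53174, p(43)=63261, p(44)=75175, p(45)=89134, p(46)=105558, p(47)=124754, p(48)=147273, p(49)=173525, p(50)=204226, p(51)=239943, p(52)=281589, p(53)=329931, p(54)=386155, p(55)=451276, p(56)=526823, p(57)=614154, p(58)=715220, p(59)=831820, p(60)=966467, p(61)=1121505, p(62)=1300156, p(63)=1505499, p(64)=1741630, p(65)=2012558, p(66)=2323520, p(67)=2679689, p(68)=3087735, p(69)=3554345, p(70)=4087968, p(71)=4697205, p(72)=5392783, p(73)=6185689, p(74)=7089500, p(75)=8118264, p(76)=9289091, p(77)=10619863, p(78)=12132164, p(79)=13848650, p(80)=15796476, p(81)=18004327, p(82)=20506255, p(83)=23338469, p(84)=26543660, p(85)=30167357, p(86)=34262962, p(87)=38887673, p(88)=44108109, p(89)=49995925, p(90)=56634173, p(91)=64112359, p(92)=72533807, p(93)=82010177, p(94)=92669720, p(95)=104651419, p(96)=118114304, p(97)=133230930, p(98)=150198136, p(99)=169229875, p(100)=190569292, p(101)=214481126, p(102)=241265379, p(103)=271248950, p(104)=304801365, p(105)=342325709, p(106)=384276336, p(107)=431149389, p(108)=483502844, p(109)=541946240, p(110)=607163746, p(111)=679903203, p(112)=761002156, p(113)=851376628, p(114)=952050665, p(115)=1064144451, p(116)=1188908248, p(117)=1327710076, p(118)=1482074143, p(119)=1653668665, p(120)=1844349560, p(121)=2056148051, p(122)=2291320912, p(123)=2552338241, p(124)=2841940500, p(125)=3163127352, p(126)=3519222692, p(127)=3913864295, p(128)=4351078600, p(129)=4835271870, p(130)=5371315400, p(131)=5964539504, p(132)=6620830889, p(133)=7346629512, p(134)=8149040695, p(135)=9035836076, p(136)=10015581680, p(137)=11097645016, p(138)=12292341831, p(139)=13610949895, p(140)=15065878135, p(141)=16670689208, p(142)=18440293320, p(143)=20390982757, p(144)=22540654445, p(145)=24908858009, p(146)=27517052599, p(147)=30388671978, p(148)=33549419497, p(149)=37027355200, p(150)=40853235313, p(151)=45060624582, p(152)=49686288421, p(153)=54770336324, p(154)=60356673280, p(155)=66493182097, p(156)=73232243759, p(157)=80630964769, p(158)=88751778802, p(159)=97662728555, p(160)=107438159466, p(161)=118159068427, p(162)=129913904637, p(163)=142798995930, p(164)=156919475295, p(165)=172389800255, p(166)=189334822579, p(167)=207890420102, p(168)=228204732751, p(169)=250438925115, p(170)=274768617130, p(171)=301384802048, p(172)=330495499613, p(173)=362326859895, p(174)=397125074750, p(175)=435157697830, p(176)=476715857290, p(177)=522115831195, p(178)=571701605655, p(179)=625846753120.
Final step: p(180) = p(179) + p(178) - p(175) - p(173) + p(168) + p(165) - p(158) - p(154) + p(145) + p(140) - p(129) - p(123) + p(110) + p(103) - p(88) - p(80) + p(63) + p(54) - p(35) - p(25) + p(4)
= 625846753120 + 571701605655 - 435157697830 - 362326859895 + 228204732751 + 172389800255 - 88751778802 - 60356673280 + 24908858009 + 15065878135 - 4835271870 - 2552338241 + 607163746 + 271248950 - 44108109 - 15796476 + 1505499 + 386155 - 14883 - 1958 + 5
= 684957390936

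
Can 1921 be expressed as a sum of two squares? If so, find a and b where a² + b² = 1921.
20² + 39² (a=20, b=39)

Factorization: 1921 = 17 × 113
By Fermat: n is sum of two squares iff every prime p ≡ 3 (mod 4) appears to even power.
All primes ≡ 3 (mod 4) appear to even power.
Search a = 0, 1, 2, … for 1921 - a² a perfect square: first hit at a = 20: 1921 - 400 = 1521 = 39².
1921 = 20² + 39² = 400 + 1521 ✓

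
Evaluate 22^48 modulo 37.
26

Repeated squaring. Binary of 48 = 110000.
22^1 ≡ 22 (mod 37); 22^2 ≡ 3 (mod 37); 22^4 ≡ 9 (mod 37); 22^8 ≡ 7 (mod 37); 22^16 ≡ 12 (mod 37); 22^32 ≡ 33 (mod 37)
22^48 = 22^16 × 22^32 ≡ 26 (mod 37)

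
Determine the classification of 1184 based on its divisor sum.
abundant

Proper divisors of 1184: sum = 1 + 2 + 4 + 8 + 16 + 32 + 37 + 74 + 148 + 296 + 592 = 1210
Since 1210 > 1184, 1184 is abundant.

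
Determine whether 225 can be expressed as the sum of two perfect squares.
0² + 15² (a=0, b=15)

Factorization: 225 = 3^2 × 5^2
By Fermat: n is sum of two squares iff every prime p ≡ 3 (mod 4) appears to even power.
All primes ≡ 3 (mod 4) appear to even power.
Search a = 0, 1, 2, … for 225 - a² a perfect square: first hit at a = 0: 225 - 0 = 225 = 15².
225 = 0² + 15² = 0 + 225 ✓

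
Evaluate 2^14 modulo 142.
54

Repeated squaring. Binary of 14 = 1110.
2^1 ≡ 2 (mod 142); 2^2 ≡ 4 (mod 142); 2^4 ≡ 16 (mod 142); 2^8 ≡ 114 (mod 142)
2^14 = 2^2 × 2^4 × 2^8 ≡ 54 (mod 142)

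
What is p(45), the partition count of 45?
89134

p(n) counts ways to write n as a sum of positive integers (order ignored).
Euler's pentagonal recurrence: p(k) = p(k-1) + p(k-2) - p(k-5) - p(k-7) + p(k-12) + p(k-15) - ... (offsets j(3j∓1)/2, signs ++--, p(0)=1, p(<0)=0).
DP table for k = 0..44: p(0)=1, p(1)=1, p(2)=2, p(3)=3, p(4)=5, p(5)=7, p(6)=11, p(7)=15, p(8)=22, p(9)=30, p(10)=42, p(11)=56, p(12)=77, p(13)=101, p(14)=135, p(15)=176, p(16)=231, p(17)=297, p(18)=385, p(19)=490, p(20)=627, p(21)=792, p(22)=1002, p(23)=1255, p(24)=1575, p(25)=1958, p(26)=2436, p(27)=3010, p(28)=3718, p(29)=4565, p(30)=5604, p(31)=6842, p(32)=8349, p(33)=10143, p(34)=12310, p(35)=14883, p(36)=17977, p(37)=21637, p(38)=26015, p(39)=31185, p(40)=37338, p(41)=44583, p(42)=53174, p(43)=63261, p(44)=75175.
Final step: p(45) = p(44) + p(43) - p(40) - p(38) + p(33) + p(30) - p(23) - p(19) + p(10) + p(5)
= 75175 + 63261 - 37338 - 26015 + 10143 + 5604 - 1255 - 490 + 42 + 7
= 89134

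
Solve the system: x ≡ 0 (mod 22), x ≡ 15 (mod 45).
330

Using Chinese Remainder Theorem:
M = 22 × 45 = 990
M1 = 45, M2 = 22
y1 = 45^(-1) mod 22 = 1
y2 = 22^(-1) mod 45 = 43
x = (0×45×1 + 15×22×43) mod 990 = 330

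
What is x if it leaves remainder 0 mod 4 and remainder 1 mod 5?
16

Using Chinese Remainder Theorem:
M = 4 × 5 = 20
M1 = 5, M2 = 4
y1 = 5^(-1) mod 4 = 1
y2 = 4^(-1) mod 5 = 4
x = (0×5×1 + 1×4×4) mod 20 = 16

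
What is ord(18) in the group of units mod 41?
5

41 is prime, so ord(18) divides φ(41) = 40.
Divisors of 40: 1, 2, 4, 5, 8, 10, 20, 40.
Repeated squaring: 18^1 ≡ 18, 18^2 ≡ 37, 18^4 ≡ 16, 18^8 ≡ 10, 18^16 ≡ 18, 18^32 ≡ 37 (mod 41).
Test 18^d mod 41 for each divisor d in increasing order:
18^1 ≡ 18
18^2 ≡ 37
18^4 ≡ 16
18^5 = 18^4·18^1 ≡ 1  ← first divisor giving 1
The order is 5.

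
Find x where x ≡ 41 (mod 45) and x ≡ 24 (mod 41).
311

Using Chinese Remainder Theorem:
M = 45 × 41 = 1845
M1 = 41, M2 = 45
y1 = 41^(-1) mod 45 = 11
y2 = 45^(-1) mod 41 = 31
x = (41×41×11 + 24×45×31) mod 1845 = 311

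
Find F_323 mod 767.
272

Matrix identity: Q^n = [[F_(n+1), F_n], [F_n, F_(n-1)]] with Q = [[1,1],[1,0]].
n = 323 = 101000011₂. Square-and-multiply, entries mod 767:
Q^1 = [[1,1],[1,0]]
Q^2 = (Q^1)² = [[2,1],[1,1]]
Q^5 = (Q^2)²·Q = [[8,5],[5,3]]
Q^10 = (Q^5)² = [[89,55],[55,34]]
Q^20 = (Q^10)² = [[208,629],[629,346]]
Q^40 = (Q^20)² = [[181,248],[248,700]]
Q^80 = (Q^40)² = [[691,660],[660,31]]
Q^161 = (Q^80)²·Q = [[564,351],[351,213]]
Q^323 = (Q^161)²·Q = [[714,272],[272,442]]
F_323 mod 767 = Q^323[0][1] = 272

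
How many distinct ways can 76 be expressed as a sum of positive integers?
9289091

p(n) counts ways to write n as a sum of positive integers (order ignored).
Euler's pentagonal recurrence: p(k) = p(k-1) + p(k-2) - p(k-5) - p(k-7) + p(k-12) + p(k-15) - ... (offsets j(3j∓1)/2, signs ++--, p(0)=1, p(<0)=0).
DP table for k = 0..75: p(0)=1, p(1)=1, p(2)=2, p(3)=3, p(4)=5, p(5)=7, p(6)=11, p(7)=15, p(8)=22, p(9)=30, p(10)=42, p(11)=56, p(12)=77, p(13)=101, p(14)=135, p(15)=176, p(16)=231, p(17)=297, p(18)=385, p(19)=490, p(20)=627, p(21)=792, p(22)=1002, p(23)=1255, p(24)=1575, p(25)=1958, p(26)=2436, p(27)=3010, p(28)=3718, p(29)=4565, p(30)=5604, p(31)=6842, p(32)=8349, p(33)=10143, p(34)=12310, p(35)=14883, p(36)=17977, p(37)=21637, p(38)=26015, p(39)=31185, p(40)=37338, p(41)=44583, p(42)=53174, p(43)=63261, p(44)=75175, p(45)=89134, p(46)=105558, p(47)=124754, p(48)=147273, p(49)=173525, p(50)=204226, p(51)=239943, p(52)=281589, p(53)=329931, p(54)=386155, p(55)=451276, p(56)=526823, p(57)=614154, p(58)=715220, p(59)=831820, p(60)=966467, p(61)=1121505, p(62)=1300156, p(63)=1505499, p(64)=1741630, p(65)=2012558, p(66)=2323520, p(67)=2679689, p(68)=3087735, p(69)=3554345, p(70)=4087968, p(71)=4697205, p(72)=5392783, p(73)=6185689, p(74)=7089500, p(75)=8118264.
Final step: p(76) = p(75) + p(74) - p(71) - p(69) + p(64) + p(61) - p(54) - p(50) + p(41) + p(36) - p(25) - p(19) + p(6)
= 8118264 + 7089500 - 4697205 - 3554345 + 1741630 + 1121505 - 386155 - 204226 + 44583 + 17977 - 1958 - 490 + 11
= 9289091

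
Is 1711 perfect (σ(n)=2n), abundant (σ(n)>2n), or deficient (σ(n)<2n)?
deficient

Proper divisors of 1711: sum = 1 + 29 + 59 = 89
Since 89 < 1711, 1711 is deficient.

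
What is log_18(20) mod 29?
20

Baby-step giant-step with step n = ⌈√29⌉ = 6.
Baby steps 18^j mod 29 (j:value) for j=0..5: 0:1, 1:18, 2:5, 3:3, 4:25, 5:15.
Giant-step multiplier: 18^(-6) ≡ 18^(28-6) = 18^22 ≡ 13 (mod 29).
Giant steps γ_i = 20·13^i mod 29: γ_0=20, γ_1=28, γ_2=16, γ_3=5 (in table at j=2).
x = i·n + j = 3·6 + 2 = 20.
Check: 18^20 ≡ 20 (mod 29).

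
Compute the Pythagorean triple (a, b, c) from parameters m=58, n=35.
(2139, 4060, 4589)

Euclid's formula: a = m² - n², b = 2mn, c = m² + n²
m = 58, n = 35
a = 58² - 35² = 3364 - 1225 = 2139
b = 2 × 58 × 35 = 4060
c = 58² + 35² = 3364 + 1225 = 4589
Verification: 2139² + 4060² = 4575321 + 16483600 = 21058921 = 4589² ✓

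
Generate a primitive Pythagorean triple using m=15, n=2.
(221, 60, 229)

Euclid's formula: a = m² - n², b = 2mn, c = m² + n²
m = 15, n = 2
a = 15² - 2² = 225 - 4 = 221
b = 2 × 15 × 2 = 60
c = 15² + 2² = 225 + 4 = 229
Verification: 221² + 60² = 48841 + 3600 = 52441 = 229² ✓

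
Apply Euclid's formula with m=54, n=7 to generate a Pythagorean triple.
(2867, 756, 2965)

Euclid's formula: a = m² - n², b = 2mn, c = m² + n²
m = 54, n = 7
a = 54² - 7² = 2916 - 49 = 2867
b = 2 × 54 × 7 = 756
c = 54² + 7² = 2916 + 49 = 2965
Verification: 2867² + 756² = 8219689 + 571536 = 8791225 = 2965² ✓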